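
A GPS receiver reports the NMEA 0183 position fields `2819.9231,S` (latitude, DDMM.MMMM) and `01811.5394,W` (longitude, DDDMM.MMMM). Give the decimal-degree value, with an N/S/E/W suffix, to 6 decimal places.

28.332052° S, 18.192323° W

Lat: split at 2 digits → 28° and 19.9231′; 28 + 19.9231/60 = 28.3320517
Lon: split at 3 digits → 018° and 11.5394′; 18 + 11.5394/60 = 18.1923233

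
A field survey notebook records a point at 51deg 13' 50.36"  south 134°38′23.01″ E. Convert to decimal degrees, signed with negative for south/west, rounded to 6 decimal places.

-51.230656, 134.639725

Lat: 51° + 13/60 + 50.36/3600 = 51 + 0.216667 + 0.013989 = 51.2306556
S → negative
λ: 134° + 38/60 + 23.01/3600 = 134 + 0.633333 + 0.006392 = 134.6397250
E → positive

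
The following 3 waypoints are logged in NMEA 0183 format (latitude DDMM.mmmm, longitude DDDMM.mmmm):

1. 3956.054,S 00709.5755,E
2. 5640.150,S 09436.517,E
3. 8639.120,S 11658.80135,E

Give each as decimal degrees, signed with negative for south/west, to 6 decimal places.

Point 1:
  Latitude: degrees = first 2 digits = 39, minutes = 56.054; 39 + 56.054/60 = 39.9342333
  S ⇒ negate
  λ: degrees = first 3 digits = 7, minutes = 9.5755; 7 + 9.5755/60 = 7.1595917
  E ⇒ keep positive
Point 2:
  φ: degrees = first 2 digits = 56, minutes = 40.15; 56 + 40.15/60 = 56.6691667
  S → negative
  Longitude: split at 3 digits → 094° and 36.517′; 94 + 36.517/60 = 94.6086167
  E → positive
Point 3:
  φ: degrees = first 2 digits = 86, minutes = 39.12; 86 + 39.12/60 = 86.6520000
  S ⇒ negate
  λ: degrees = first 3 digits = 116, minutes = 58.80135; 116 + 58.80135/60 = 116.9800225
  E ⇒ keep positive

1. -39.934233, 7.159592
2. -56.669167, 94.608617
3. -86.652000, 116.980023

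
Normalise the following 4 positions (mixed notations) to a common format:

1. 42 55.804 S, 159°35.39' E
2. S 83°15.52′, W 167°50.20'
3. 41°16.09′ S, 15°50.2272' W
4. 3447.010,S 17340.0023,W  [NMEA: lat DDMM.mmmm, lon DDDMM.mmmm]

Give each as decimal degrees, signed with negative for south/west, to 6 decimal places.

Point 1:
  Lat: 55.804′ = 0.930067°; total 42.9300667
  S → negative
  Lon: 159 + 35.39/60 = 159.5898333
  E ⇒ keep positive
Point 2:
  Latitude: 15.52′ = 0.258667°; total 83.2586667
  S ⇒ negate
  Longitude: 50.2′ = 0.836667°; total 167.8366667
  W → negative
Point 3:
  Latitude: 41 + 16.09/60 = 41.2681667
  S → negative
  Longitude: 15 + 50.2272/60 = 15.8371200
  hemisphere W, so the sign is −
Point 4:
  Latitude: split at 2 digits → 34° and 47.01′; 34 + 47.01/60 = 34.7835000
  S ⇒ negate
  Longitude: split at 3 digits → 173° and 40.0023′; 173 + 40.0023/60 = 173.6667050
  hemisphere W, so the sign is −

1. -42.930067, 159.589833
2. -83.258667, -167.836667
3. -41.268167, -15.837120
4. -34.783500, -173.666705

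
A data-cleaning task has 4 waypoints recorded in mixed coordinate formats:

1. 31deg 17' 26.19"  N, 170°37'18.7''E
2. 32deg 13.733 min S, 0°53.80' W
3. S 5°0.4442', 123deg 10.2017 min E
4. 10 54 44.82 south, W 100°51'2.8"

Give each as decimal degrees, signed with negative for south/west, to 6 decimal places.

Point 1:
  Latitude: 31 + 17/60 + 26.19/3600 = 31.2906083
  N → positive
  λ: 170° + 37/60 + 18.7/3600 = 170 + 0.616667 + 0.005194 = 170.6218611
  E → positive
Point 2:
  Latitude: 32 + 13.733/60 = 32.2288833
  S → negative
  Lon: 0 + 53.8/60 = 0.8966667
  W ⇒ negate
Point 3:
  Latitude: 0.4442′ = 0.007403°; total 5.0074033
  S → negative
  Longitude: 123 + 10.2017/60 = 123.1700283
  E ⇒ keep positive
Point 4:
  Latitude: 10° + 54/60 + 44.82/3600 = 10 + 0.900000 + 0.012450 = 10.9124500
  hemisphere S, so the sign is −
  λ: 100 + 51/60 + 2.8/3600 = 100.8507778
  hemisphere W, so the sign is −

1. 31.290608, 170.621861
2. -32.228883, -0.896667
3. -5.007403, 123.170028
4. -10.912450, -100.850778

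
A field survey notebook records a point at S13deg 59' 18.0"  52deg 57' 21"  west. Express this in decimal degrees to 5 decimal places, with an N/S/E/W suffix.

Latitude: 13 + 59/60 + 18/3600 = 13.988333
Lon: 52° + 57/60 + 21/3600 = 52 + 0.950000 + 0.005833 = 52.955833

13.98833° S, 52.95583° W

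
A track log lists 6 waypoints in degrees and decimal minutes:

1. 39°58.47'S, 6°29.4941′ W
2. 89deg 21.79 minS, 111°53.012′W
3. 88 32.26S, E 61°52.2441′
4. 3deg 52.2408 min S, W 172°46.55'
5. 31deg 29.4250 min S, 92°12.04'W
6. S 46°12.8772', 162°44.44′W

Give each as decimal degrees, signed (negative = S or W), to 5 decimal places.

1. -39.97450, -6.49157
2. -89.36317, -111.88353
3. -88.53767, 61.87074
4. -3.87068, -172.77583
5. -31.49042, -92.20067
6. -46.21462, -162.74067

Point 1:
  Lat: 58.47′ = 0.974500°; total 39.974500
  S → negative
  λ: 6 + 29.4941/60 = 6.491568
  W ⇒ negate
Point 2:
  φ: 21.79′ = 0.363167°; total 89.363167
  S ⇒ negate
  Longitude: 111 + 53.012/60 = 111.883533
  hemisphere W, so the sign is −
Point 3:
  Latitude: 32.26′ = 0.537667°; total 88.537667
  S ⇒ negate
  λ: 61 + 52.2441/60 = 61.870735
  E → positive
Point 4:
  φ: 3 + 52.2408/60 = 3.870680
  hemisphere S, so the sign is −
  Longitude: 46.55′ = 0.775833°; total 172.775833
  W → negative
Point 5:
  φ: 31 + 29.425/60 = 31.490417
  hemisphere S, so the sign is −
  Longitude: 12.04′ = 0.200667°; total 92.200667
  W ⇒ negate
Point 6:
  Lat: 46 + 12.8772/60 = 46.214620
  S → negative
  Lon: 44.44′ = 0.740667°; total 162.740667
  hemisphere W, so the sign is −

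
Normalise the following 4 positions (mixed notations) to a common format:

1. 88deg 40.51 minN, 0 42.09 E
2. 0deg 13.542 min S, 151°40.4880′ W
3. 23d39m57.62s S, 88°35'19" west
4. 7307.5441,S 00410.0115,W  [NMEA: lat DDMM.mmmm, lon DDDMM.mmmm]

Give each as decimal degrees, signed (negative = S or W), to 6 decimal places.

Point 1:
  Lat: 40.51′ = 0.675167°; total 88.6751667
  N → positive
  λ: 42.09′ = 0.701500°; total 0.7015000
  E → positive
Point 2:
  Lat: 13.542′ = 0.225700°; total 0.2257000
  S → negative
  λ: 40.488′ = 0.674800°; total 151.6748000
  W → negative
Point 3:
  Latitude: 23 + 39/60 + 57.62/3600 = 23.6660056
  S → negative
  Longitude: 35′ + 19″ = 35.31667′; 88 + 35.31667/60 = 88.5886111
  W ⇒ negate
Point 4:
  φ: degrees = first 2 digits = 73, minutes = 7.5441; 73 + 7.5441/60 = 73.1257350
  S ⇒ negate
  λ: split at 3 digits → 004° and 10.0115′; 4 + 10.0115/60 = 4.1668583
  W → negative

1. 88.675167, 0.701500
2. -0.225700, -151.674800
3. -23.666006, -88.588611
4. -73.125735, -4.166858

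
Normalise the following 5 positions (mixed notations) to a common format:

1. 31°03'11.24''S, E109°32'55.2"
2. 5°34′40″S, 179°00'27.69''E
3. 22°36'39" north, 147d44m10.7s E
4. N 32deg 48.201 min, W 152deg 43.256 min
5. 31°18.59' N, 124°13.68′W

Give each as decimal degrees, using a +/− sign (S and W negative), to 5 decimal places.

1. -31.05312, 109.54867
2. -5.57778, 179.00769
3. 22.61083, 147.73631
4. 32.80335, -152.72093
5. 31.30983, -124.22800

Point 1:
  φ: 31° + 3/60 + 11.24/3600 = 31 + 0.050000 + 0.003122 = 31.053122
  S → negative
  λ: 32′ + 55.2″ = 32.92000′; 109 + 32.92000/60 = 109.548667
  E ⇒ keep positive
Point 2:
  Latitude: 34′ + 40″ = 34.66667′; 5 + 34.66667/60 = 5.577778
  S → negative
  λ: 179° + 0/60 + 27.69/3600 = 179 + 0.000000 + 0.007692 = 179.007692
  E → positive
Point 3:
  Latitude: 22 + 36/60 + 39/3600 = 22.610833
  N → positive
  Lon: 147° + 44/60 + 10.7/3600 = 147 + 0.733333 + 0.002972 = 147.736306
  E ⇒ keep positive
Point 4:
  φ: 32 + 48.201/60 = 32.803350
  N ⇒ keep positive
  Longitude: 152 + 43.256/60 = 152.720933
  hemisphere W, so the sign is −
Point 5:
  φ: 18.59′ = 0.309833°; total 31.309833
  N ⇒ keep positive
  λ: 124 + 13.68/60 = 124.228000
  W → negative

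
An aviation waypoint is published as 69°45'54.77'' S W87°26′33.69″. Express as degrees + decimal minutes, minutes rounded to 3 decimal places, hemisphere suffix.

69° 45.913′ S, 87° 26.562′ W

φ: seconds/60 = 0.91283; minutes = 45 + 0.91283 = 45.91283
Longitude: 26 + 33.69/60 = 26.56150′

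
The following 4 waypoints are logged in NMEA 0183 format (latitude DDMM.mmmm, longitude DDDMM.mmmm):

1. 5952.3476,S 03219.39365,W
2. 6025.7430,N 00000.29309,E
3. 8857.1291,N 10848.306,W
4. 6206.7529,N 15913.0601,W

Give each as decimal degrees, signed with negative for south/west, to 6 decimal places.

Point 1:
  Lat: split at 2 digits → 59° and 52.3476′; 59 + 52.3476/60 = 59.8724600
  hemisphere S, so the sign is −
  λ: split at 3 digits → 032° and 19.39365′; 32 + 19.39365/60 = 32.3232275
  W ⇒ negate
Point 2:
  Lat: degrees = first 2 digits = 60, minutes = 25.743; 60 + 25.743/60 = 60.4290500
  N → positive
  Lon: split at 3 digits → 000° and 0.29309′; 0 + 0.29309/60 = 0.0048848
  E → positive
Point 3:
  Lat: split at 2 digits → 88° and 57.1291′; 88 + 57.1291/60 = 88.9521517
  N → positive
  Lon: degrees = first 3 digits = 108, minutes = 48.306; 108 + 48.306/60 = 108.8051000
  W → negative
Point 4:
  φ: degrees = first 2 digits = 62, minutes = 6.7529; 62 + 6.7529/60 = 62.1125483
  N ⇒ keep positive
  λ: split at 3 digits → 159° and 13.0601′; 159 + 13.0601/60 = 159.2176683
  W ⇒ negate

1. -59.872460, -32.323228
2. 60.429050, 0.004885
3. 88.952152, -108.805100
4. 62.112548, -159.217668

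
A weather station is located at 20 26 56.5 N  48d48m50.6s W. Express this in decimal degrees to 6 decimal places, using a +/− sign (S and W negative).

Lat: 20 + 26/60 + 56.5/3600 = 20.4490278
N → positive
Lon: 48° + 48/60 + 50.6/3600 = 48 + 0.800000 + 0.014056 = 48.8140556
hemisphere W, so the sign is −

20.449028, -48.814056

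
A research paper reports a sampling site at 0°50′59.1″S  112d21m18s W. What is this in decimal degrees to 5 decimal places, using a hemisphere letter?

0.84975° S, 112.35500° W

φ: 0° + 50/60 + 59.1/3600 = 0 + 0.833333 + 0.016417 = 0.849750
λ: 112 + 21/60 + 18/3600 = 112.355000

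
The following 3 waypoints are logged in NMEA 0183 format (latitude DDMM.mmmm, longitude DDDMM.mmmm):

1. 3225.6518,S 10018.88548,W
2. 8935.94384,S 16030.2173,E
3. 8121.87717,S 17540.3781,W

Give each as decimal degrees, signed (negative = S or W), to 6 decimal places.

1. -32.427530, -100.314758
2. -89.599064, 160.503622
3. -81.364620, -175.672968

Point 1:
  Latitude: split at 2 digits → 32° and 25.6518′; 32 + 25.6518/60 = 32.4275300
  S → negative
  λ: degrees = first 3 digits = 100, minutes = 18.88548; 100 + 18.88548/60 = 100.3147580
  W ⇒ negate
Point 2:
  Latitude: split at 2 digits → 89° and 35.94384′; 89 + 35.94384/60 = 89.5990640
  S → negative
  λ: split at 3 digits → 160° and 30.2173′; 160 + 30.2173/60 = 160.5036217
  E ⇒ keep positive
Point 3:
  φ: degrees = first 2 digits = 81, minutes = 21.87717; 81 + 21.87717/60 = 81.3646195
  hemisphere S, so the sign is −
  λ: split at 3 digits → 175° and 40.3781′; 175 + 40.3781/60 = 175.6729683
  W ⇒ negate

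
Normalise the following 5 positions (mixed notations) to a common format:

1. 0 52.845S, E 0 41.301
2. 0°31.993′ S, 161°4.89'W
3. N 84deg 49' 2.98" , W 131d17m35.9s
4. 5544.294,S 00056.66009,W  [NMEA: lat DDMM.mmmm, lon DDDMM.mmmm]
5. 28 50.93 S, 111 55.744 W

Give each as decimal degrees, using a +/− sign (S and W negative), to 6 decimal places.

Point 1:
  Latitude: 0 + 52.845/60 = 0.8807500
  hemisphere S, so the sign is −
  Lon: 41.301′ = 0.688350°; total 0.6883500
  E ⇒ keep positive
Point 2:
  φ: 0 + 31.993/60 = 0.5332167
  S → negative
  Lon: 4.89′ = 0.081500°; total 161.0815000
  W → negative
Point 3:
  Latitude: 84° + 49/60 + 2.98/3600 = 84 + 0.816667 + 0.000828 = 84.8174944
  N ⇒ keep positive
  Lon: 131° + 17/60 + 35.9/3600 = 131 + 0.283333 + 0.009972 = 131.2933056
  W → negative
Point 4:
  Latitude: split at 2 digits → 55° and 44.294′; 55 + 44.294/60 = 55.7382333
  hemisphere S, so the sign is −
  Longitude: degrees = first 3 digits = 0, minutes = 56.66009; 0 + 56.66009/60 = 0.9443348
  W ⇒ negate
Point 5:
  φ: 28 + 50.93/60 = 28.8488333
  S ⇒ negate
  Longitude: 111 + 55.744/60 = 111.9290667
  W → negative

1. -0.880750, 0.688350
2. -0.533217, -161.081500
3. 84.817494, -131.293306
4. -55.738233, -0.944335
5. -28.848833, -111.929067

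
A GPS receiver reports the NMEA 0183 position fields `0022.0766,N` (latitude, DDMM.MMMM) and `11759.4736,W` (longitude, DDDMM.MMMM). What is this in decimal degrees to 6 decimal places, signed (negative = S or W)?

0.367943, -117.991227

Lat: split at 2 digits → 00° and 22.0766′; 0 + 22.0766/60 = 0.3679433
N → positive
Lon: degrees = first 3 digits = 117, minutes = 59.4736; 117 + 59.4736/60 = 117.9912267
hemisphere W, so the sign is −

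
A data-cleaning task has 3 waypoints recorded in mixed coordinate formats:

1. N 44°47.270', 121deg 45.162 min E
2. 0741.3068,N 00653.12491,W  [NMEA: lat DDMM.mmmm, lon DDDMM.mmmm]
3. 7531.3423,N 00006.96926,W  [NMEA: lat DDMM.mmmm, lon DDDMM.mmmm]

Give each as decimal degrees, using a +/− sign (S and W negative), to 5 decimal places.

1. 44.78783, 121.75270
2. 7.68845, -6.88542
3. 75.52237, -0.11615

Point 1:
  Lat: 47.27′ = 0.787833°; total 44.787833
  N → positive
  Longitude: 121 + 45.162/60 = 121.752700
  E → positive
Point 2:
  φ: degrees = first 2 digits = 7, minutes = 41.3068; 7 + 41.3068/60 = 7.688447
  N ⇒ keep positive
  Lon: degrees = first 3 digits = 6, minutes = 53.12491; 6 + 53.12491/60 = 6.885415
  hemisphere W, so the sign is −
Point 3:
  Latitude: split at 2 digits → 75° and 31.3423′; 75 + 31.3423/60 = 75.522372
  N → positive
  Lon: split at 3 digits → 000° and 6.96926′; 0 + 6.96926/60 = 0.116154
  W ⇒ negate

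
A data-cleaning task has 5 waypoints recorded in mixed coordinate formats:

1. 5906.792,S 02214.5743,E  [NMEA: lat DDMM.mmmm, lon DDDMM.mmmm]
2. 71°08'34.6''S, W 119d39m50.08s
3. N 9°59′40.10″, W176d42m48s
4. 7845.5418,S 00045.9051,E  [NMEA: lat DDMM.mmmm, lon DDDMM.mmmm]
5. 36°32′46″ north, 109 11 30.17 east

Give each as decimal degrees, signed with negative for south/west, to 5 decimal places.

Point 1:
  φ: degrees = first 2 digits = 59, minutes = 6.792; 59 + 6.792/60 = 59.113200
  S ⇒ negate
  Longitude: degrees = first 3 digits = 22, minutes = 14.5743; 22 + 14.5743/60 = 22.242905
  E → positive
Point 2:
  Latitude: 71° + 8/60 + 34.6/3600 = 71 + 0.133333 + 0.009611 = 71.142944
  S ⇒ negate
  λ: 119° + 39/60 + 50.08/3600 = 119 + 0.650000 + 0.013911 = 119.663911
  hemisphere W, so the sign is −
Point 3:
  φ: 9° + 59/60 + 40.1/3600 = 9 + 0.983333 + 0.011139 = 9.994472
  N → positive
  Lon: 176° + 42/60 + 48/3600 = 176 + 0.700000 + 0.013333 = 176.713333
  hemisphere W, so the sign is −
Point 4:
  Latitude: degrees = first 2 digits = 78, minutes = 45.5418; 78 + 45.5418/60 = 78.759030
  S ⇒ negate
  Lon: degrees = first 3 digits = 0, minutes = 45.9051; 0 + 45.9051/60 = 0.765085
  E ⇒ keep positive
Point 5:
  Latitude: 36° + 32/60 + 46/3600 = 36 + 0.533333 + 0.012778 = 36.546111
  N ⇒ keep positive
  λ: 109 + 11/60 + 30.17/3600 = 109.191714
  E → positive

1. -59.11320, 22.24291
2. -71.14294, -119.66391
3. 9.99447, -176.71333
4. -78.75903, 0.76509
5. 36.54611, 109.19171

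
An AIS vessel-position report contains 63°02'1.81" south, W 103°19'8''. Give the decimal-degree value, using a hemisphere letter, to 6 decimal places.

63.033836° S, 103.318889° W

φ: 63° + 2/60 + 1.81/3600 = 63 + 0.033333 + 0.000503 = 63.0338361
Longitude: 103° + 19/60 + 8/3600 = 103 + 0.316667 + 0.002222 = 103.3188889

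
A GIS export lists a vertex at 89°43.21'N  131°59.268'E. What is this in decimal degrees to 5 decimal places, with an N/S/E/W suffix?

Lat: 89 + 43.21/60 = 89.720167
Lon: 131 + 59.268/60 = 131.987800

89.72017° N, 131.98780° E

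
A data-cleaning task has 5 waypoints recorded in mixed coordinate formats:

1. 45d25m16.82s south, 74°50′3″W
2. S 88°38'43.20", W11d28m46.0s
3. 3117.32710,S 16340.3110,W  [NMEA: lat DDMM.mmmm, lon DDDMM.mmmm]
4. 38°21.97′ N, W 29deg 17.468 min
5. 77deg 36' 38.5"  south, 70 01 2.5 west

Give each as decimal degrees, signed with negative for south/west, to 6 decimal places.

Point 1:
  φ: 45 + 25/60 + 16.82/3600 = 45.4213389
  S → negative
  Longitude: 74° + 50/60 + 3/3600 = 74 + 0.833333 + 0.000833 = 74.8341667
  W → negative
Point 2:
  Latitude: 38′ + 43.2″ = 38.72000′; 88 + 38.72000/60 = 88.6453333
  S → negative
  Longitude: 28′ + 46″ = 28.76667′; 11 + 28.76667/60 = 11.4794444
  W ⇒ negate
Point 3:
  φ: split at 2 digits → 31° and 17.3271′; 31 + 17.3271/60 = 31.2887850
  S ⇒ negate
  Longitude: split at 3 digits → 163° and 40.311′; 163 + 40.311/60 = 163.6718500
  W ⇒ negate
Point 4:
  Latitude: 38 + 21.97/60 = 38.3661667
  N ⇒ keep positive
  λ: 17.468′ = 0.291133°; total 29.2911333
  W ⇒ negate
Point 5:
  Lat: 36′ + 38.5″ = 36.64167′; 77 + 36.64167/60 = 77.6106944
  S ⇒ negate
  Lon: 1′ + 2.5″ = 1.04167′; 70 + 1.04167/60 = 70.0173611
  W ⇒ negate

1. -45.421339, -74.834167
2. -88.645333, -11.479444
3. -31.288785, -163.671850
4. 38.366167, -29.291133
5. -77.610694, -70.017361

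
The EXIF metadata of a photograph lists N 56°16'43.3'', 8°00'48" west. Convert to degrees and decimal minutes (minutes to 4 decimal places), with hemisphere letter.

56° 16.7217′ N, 8° 0.8000′ W

Lat: seconds/60 = 0.72167; minutes = 16 + 0.72167 = 16.721667
Lon: 0 + 48/60 = 0.800000′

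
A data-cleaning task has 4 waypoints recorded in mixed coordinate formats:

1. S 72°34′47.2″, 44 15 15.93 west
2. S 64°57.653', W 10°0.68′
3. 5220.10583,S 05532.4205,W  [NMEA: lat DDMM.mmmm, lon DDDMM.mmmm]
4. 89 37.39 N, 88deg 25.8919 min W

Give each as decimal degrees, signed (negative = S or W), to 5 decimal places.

Point 1:
  Latitude: 34′ + 47.2″ = 34.78667′; 72 + 34.78667/60 = 72.579778
  S ⇒ negate
  Lon: 44 + 15/60 + 15.93/3600 = 44.254425
  hemisphere W, so the sign is −
Point 2:
  φ: 64 + 57.653/60 = 64.960883
  hemisphere S, so the sign is −
  λ: 0.68′ = 0.011333°; total 10.011333
  W ⇒ negate
Point 3:
  Lat: split at 2 digits → 52° and 20.10583′; 52 + 20.10583/60 = 52.335097
  hemisphere S, so the sign is −
  Longitude: split at 3 digits → 055° and 32.4205′; 55 + 32.4205/60 = 55.540342
  W ⇒ negate
Point 4:
  Latitude: 37.39′ = 0.623167°; total 89.623167
  N ⇒ keep positive
  Longitude: 25.8919′ = 0.431532°; total 88.431532
  hemisphere W, so the sign is −

1. -72.57978, -44.25443
2. -64.96088, -10.01133
3. -52.33510, -55.54034
4. 89.62317, -88.43153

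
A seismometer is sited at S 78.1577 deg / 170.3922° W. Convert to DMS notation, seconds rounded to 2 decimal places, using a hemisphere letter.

Lat: whole degrees 78; 9.46200′ → 9′ and 27.7200″
Lon: 0.392200 × 60 = 23.53200′ → 23′, remainder × 60 = 31.9200″

78°09′27.72″ S, 170°23′31.92″ W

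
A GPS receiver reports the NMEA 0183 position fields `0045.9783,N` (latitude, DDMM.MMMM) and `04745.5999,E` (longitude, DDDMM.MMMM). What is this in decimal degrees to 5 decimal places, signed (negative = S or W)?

0.76631, 47.76000

φ: split at 2 digits → 00° and 45.9783′; 0 + 45.9783/60 = 0.766305
N ⇒ keep positive
Lon: split at 3 digits → 047° and 45.5999′; 47 + 45.5999/60 = 47.759998
E ⇒ keep positive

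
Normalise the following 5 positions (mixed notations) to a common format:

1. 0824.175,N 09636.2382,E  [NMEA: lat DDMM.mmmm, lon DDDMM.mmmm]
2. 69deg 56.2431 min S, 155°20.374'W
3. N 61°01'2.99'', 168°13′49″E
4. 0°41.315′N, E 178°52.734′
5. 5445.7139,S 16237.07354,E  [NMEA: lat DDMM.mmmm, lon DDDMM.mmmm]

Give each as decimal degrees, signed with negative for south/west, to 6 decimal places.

1. 8.402917, 96.603970
2. -69.937385, -155.339567
3. 61.017497, 168.230278
4. 0.688583, 178.878900
5. -54.761898, 162.617892

Point 1:
  Lat: split at 2 digits → 08° and 24.175′; 8 + 24.175/60 = 8.4029167
  N → positive
  Longitude: split at 3 digits → 096° and 36.2382′; 96 + 36.2382/60 = 96.6039700
  E → positive
Point 2:
  φ: 69 + 56.2431/60 = 69.9373850
  S → negative
  λ: 20.374′ = 0.339567°; total 155.3395667
  W ⇒ negate
Point 3:
  Lat: 61 + 1/60 + 2.99/3600 = 61.0174972
  N → positive
  λ: 168° + 13/60 + 49/3600 = 168 + 0.216667 + 0.013611 = 168.2302778
  E ⇒ keep positive
Point 4:
  Latitude: 0 + 41.315/60 = 0.6885833
  N → positive
  Longitude: 52.734′ = 0.878900°; total 178.8789000
  E → positive
Point 5:
  φ: degrees = first 2 digits = 54, minutes = 45.7139; 54 + 45.7139/60 = 54.7618983
  S → negative
  Longitude: degrees = first 3 digits = 162, minutes = 37.07354; 162 + 37.07354/60 = 162.6178923
  E → positive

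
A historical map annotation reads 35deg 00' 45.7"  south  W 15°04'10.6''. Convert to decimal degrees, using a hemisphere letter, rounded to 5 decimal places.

φ: 0′ + 45.7″ = 0.76167′; 35 + 0.76167/60 = 35.012694
λ: 4′ + 10.6″ = 4.17667′; 15 + 4.17667/60 = 15.069611

35.01269° S, 15.06961° W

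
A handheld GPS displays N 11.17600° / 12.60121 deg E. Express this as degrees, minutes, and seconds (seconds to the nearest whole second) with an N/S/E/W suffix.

11°10′34″ N, 12°36′4″ E

Latitude: 0.176000 × 60 = 10.56000′ → 10′, remainder × 60 = 33.60″
Lon: whole degrees 12; 36.07260′ → 36′ and 4.36″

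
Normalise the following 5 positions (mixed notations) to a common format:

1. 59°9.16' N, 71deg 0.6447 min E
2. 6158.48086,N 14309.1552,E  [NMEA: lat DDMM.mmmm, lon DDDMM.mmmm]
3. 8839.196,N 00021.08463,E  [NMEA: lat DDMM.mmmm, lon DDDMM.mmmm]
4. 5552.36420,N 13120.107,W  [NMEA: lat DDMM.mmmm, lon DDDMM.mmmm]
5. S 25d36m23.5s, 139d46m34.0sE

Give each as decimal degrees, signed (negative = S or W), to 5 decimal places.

1. 59.15267, 71.01075
2. 61.97468, 143.15259
3. 88.65327, 0.35141
4. 55.87274, -131.33512
5. -25.60653, 139.77611

Point 1:
  φ: 9.16′ = 0.152667°; total 59.152667
  N → positive
  λ: 0.6447′ = 0.010745°; total 71.010745
  E → positive
Point 2:
  Lat: degrees = first 2 digits = 61, minutes = 58.48086; 61 + 58.48086/60 = 61.974681
  N ⇒ keep positive
  Longitude: degrees = first 3 digits = 143, minutes = 9.1552; 143 + 9.1552/60 = 143.152587
  E ⇒ keep positive
Point 3:
  Latitude: split at 2 digits → 88° and 39.196′; 88 + 39.196/60 = 88.653267
  N → positive
  λ: degrees = first 3 digits = 0, minutes = 21.08463; 0 + 21.08463/60 = 0.351411
  E → positive
Point 4:
  Latitude: degrees = first 2 digits = 55, minutes = 52.3642; 55 + 52.3642/60 = 55.872737
  N → positive
  Longitude: degrees = first 3 digits = 131, minutes = 20.107; 131 + 20.107/60 = 131.335117
  W ⇒ negate
Point 5:
  Lat: 25° + 36/60 + 23.5/3600 = 25 + 0.600000 + 0.006528 = 25.606528
  S → negative
  λ: 139 + 46/60 + 34/3600 = 139.776111
  E ⇒ keep positive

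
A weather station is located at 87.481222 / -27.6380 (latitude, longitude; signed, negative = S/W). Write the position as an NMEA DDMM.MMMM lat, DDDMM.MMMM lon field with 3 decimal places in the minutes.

Latitude: 87° + 0.481222 × 60 = 87° 28.87332′
Longitude is negative → W; |value| = 27.638000
λ: 27° + 0.638000 × 60 = 27° 38.28000′

8728.873,N / 02738.280,W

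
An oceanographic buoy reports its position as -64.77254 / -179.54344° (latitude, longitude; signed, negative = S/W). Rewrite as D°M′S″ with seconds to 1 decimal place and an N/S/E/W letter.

Latitude is negative → S; |value| = 64.772540
Latitude: whole degrees 64; 46.35240′ → 46′ and 21.144″
Longitude is negative → W; |value| = 179.543440
Lon: 0.543440 × 60 = 32.60640′ → 32′, remainder × 60 = 36.384″

64°46′21.1″ S, 179°32′36.4″ W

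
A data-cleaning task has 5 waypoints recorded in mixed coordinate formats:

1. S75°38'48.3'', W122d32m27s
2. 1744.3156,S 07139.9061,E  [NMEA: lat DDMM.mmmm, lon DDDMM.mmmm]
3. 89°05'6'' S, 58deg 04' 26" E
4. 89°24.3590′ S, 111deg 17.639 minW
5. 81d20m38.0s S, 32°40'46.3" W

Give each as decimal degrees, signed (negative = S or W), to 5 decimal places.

1. -75.64675, -122.54083
2. -17.73859, 71.66510
3. -89.08500, 58.07389
4. -89.40598, -111.29398
5. -81.34389, -32.67953

Point 1:
  Latitude: 75 + 38/60 + 48.3/3600 = 75.646750
  S ⇒ negate
  Lon: 122° + 32/60 + 27/3600 = 122 + 0.533333 + 0.007500 = 122.540833
  W ⇒ negate
Point 2:
  Latitude: degrees = first 2 digits = 17, minutes = 44.3156; 17 + 44.3156/60 = 17.738593
  hemisphere S, so the sign is −
  λ: degrees = first 3 digits = 71, minutes = 39.9061; 71 + 39.9061/60 = 71.665102
  E ⇒ keep positive
Point 3:
  φ: 89 + 5/60 + 6/3600 = 89.085000
  S → negative
  Lon: 58 + 4/60 + 26/3600 = 58.073889
  E ⇒ keep positive
Point 4:
  φ: 24.359′ = 0.405983°; total 89.405983
  S → negative
  λ: 17.639′ = 0.293983°; total 111.293983
  W → negative
Point 5:
  Lat: 81° + 20/60 + 38/3600 = 81 + 0.333333 + 0.010556 = 81.343889
  S → negative
  λ: 32 + 40/60 + 46.3/3600 = 32.679528
  hemisphere W, so the sign is −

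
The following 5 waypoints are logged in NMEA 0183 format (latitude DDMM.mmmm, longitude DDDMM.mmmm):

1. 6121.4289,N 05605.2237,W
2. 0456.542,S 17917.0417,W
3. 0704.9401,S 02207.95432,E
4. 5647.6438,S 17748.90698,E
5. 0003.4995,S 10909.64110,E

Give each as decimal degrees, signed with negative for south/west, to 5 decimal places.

1. 61.35715, -56.08706
2. -4.94237, -179.28403
3. -7.08234, 22.13257
4. -56.79406, 177.81512
5. -0.05833, 109.16069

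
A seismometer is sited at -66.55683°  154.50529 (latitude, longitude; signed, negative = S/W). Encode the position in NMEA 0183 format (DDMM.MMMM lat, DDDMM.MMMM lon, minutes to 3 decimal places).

6633.410,S / 15430.317,E

Latitude is negative → S; |value| = 66.556830
Lat: 66° + 0.556830 × 60 = 66° 33.40980′
Longitude: minutes = (154.505290 − 154) × 60 = 30.31740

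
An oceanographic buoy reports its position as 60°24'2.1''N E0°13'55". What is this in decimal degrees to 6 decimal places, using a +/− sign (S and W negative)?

φ: 60° + 24/60 + 2.1/3600 = 60 + 0.400000 + 0.000583 = 60.4005833
N ⇒ keep positive
Lon: 13′ + 55″ = 13.91667′; 0 + 13.91667/60 = 0.2319444
E ⇒ keep positive

60.400583, 0.231944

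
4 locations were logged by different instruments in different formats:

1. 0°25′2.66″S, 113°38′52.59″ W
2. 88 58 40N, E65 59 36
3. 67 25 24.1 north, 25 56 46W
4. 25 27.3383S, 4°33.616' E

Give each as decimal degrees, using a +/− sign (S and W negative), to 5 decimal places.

1. -0.41741, -113.64794
2. 88.97778, 65.99333
3. 67.42336, -25.94611
4. -25.45564, 4.56027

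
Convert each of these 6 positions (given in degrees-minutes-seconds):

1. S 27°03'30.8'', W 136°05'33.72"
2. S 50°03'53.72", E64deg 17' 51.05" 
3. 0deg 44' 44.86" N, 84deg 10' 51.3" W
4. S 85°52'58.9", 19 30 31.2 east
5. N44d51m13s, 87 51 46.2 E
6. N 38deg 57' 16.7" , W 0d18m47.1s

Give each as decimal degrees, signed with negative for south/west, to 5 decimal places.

Point 1:
  φ: 3′ + 30.8″ = 3.51333′; 27 + 3.51333/60 = 27.058556
  S ⇒ negate
  Longitude: 136° + 5/60 + 33.72/3600 = 136 + 0.083333 + 0.009367 = 136.092700
  W → negative
Point 2:
  φ: 50 + 3/60 + 53.72/3600 = 50.064922
  hemisphere S, so the sign is −
  Lon: 64 + 17/60 + 51.05/3600 = 64.297514
  E ⇒ keep positive
Point 3:
  Latitude: 44′ + 44.86″ = 44.74767′; 0 + 44.74767/60 = 0.745794
  N → positive
  Longitude: 84 + 10/60 + 51.3/3600 = 84.180917
  W → negative
Point 4:
  Latitude: 52′ + 58.9″ = 52.98167′; 85 + 52.98167/60 = 85.883028
  S → negative
  Lon: 19° + 30/60 + 31.2/3600 = 19 + 0.500000 + 0.008667 = 19.508667
  E ⇒ keep positive
Point 5:
  Lat: 44° + 51/60 + 13/3600 = 44 + 0.850000 + 0.003611 = 44.853611
  N ⇒ keep positive
  Lon: 51′ + 46.2″ = 51.77000′; 87 + 51.77000/60 = 87.862833
  E → positive
Point 6:
  Lat: 38° + 57/60 + 16.7/3600 = 38 + 0.950000 + 0.004639 = 38.954639
  N → positive
  λ: 0 + 18/60 + 47.1/3600 = 0.313083
  W ⇒ negate

1. -27.05856, -136.09270
2. -50.06492, 64.29751
3. 0.74579, -84.18092
4. -85.88303, 19.50867
5. 44.85361, 87.86283
6. 38.95464, -0.31308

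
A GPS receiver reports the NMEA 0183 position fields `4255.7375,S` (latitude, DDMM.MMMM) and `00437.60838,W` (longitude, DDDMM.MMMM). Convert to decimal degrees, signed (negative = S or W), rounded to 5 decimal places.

φ: split at 2 digits → 42° and 55.7375′; 42 + 55.7375/60 = 42.928958
S ⇒ negate
Lon: degrees = first 3 digits = 4, minutes = 37.60838; 4 + 37.60838/60 = 4.626806
W → negative

-42.92896, -4.62681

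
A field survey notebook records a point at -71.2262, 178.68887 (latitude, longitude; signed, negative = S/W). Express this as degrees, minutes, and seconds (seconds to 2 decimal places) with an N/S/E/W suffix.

Latitude is negative → S; |value| = 71.226200
φ: 0.226200° → 13.57200′; 0.57200 × 60 = 34.3200″
λ: whole degrees 178; 41.33220′ → 41′ and 19.9320″

71°13′34.32″ S, 178°41′19.93″ E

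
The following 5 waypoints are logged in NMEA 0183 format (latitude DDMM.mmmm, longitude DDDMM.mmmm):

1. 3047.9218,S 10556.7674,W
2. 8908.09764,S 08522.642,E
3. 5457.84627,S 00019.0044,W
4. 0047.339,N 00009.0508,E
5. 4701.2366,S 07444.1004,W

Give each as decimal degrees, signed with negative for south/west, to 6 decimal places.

Point 1:
  Latitude: split at 2 digits → 30° and 47.9218′; 30 + 47.9218/60 = 30.7986967
  S → negative
  Lon: degrees = first 3 digits = 105, minutes = 56.7674; 105 + 56.7674/60 = 105.9461233
  W → negative
Point 2:
  φ: split at 2 digits → 89° and 8.09764′; 89 + 8.09764/60 = 89.1349607
  S ⇒ negate
  Longitude: split at 3 digits → 085° and 22.642′; 85 + 22.642/60 = 85.3773667
  E ⇒ keep positive
Point 3:
  Lat: degrees = first 2 digits = 54, minutes = 57.84627; 54 + 57.84627/60 = 54.9641045
  hemisphere S, so the sign is −
  λ: split at 3 digits → 000° and 19.0044′; 0 + 19.0044/60 = 0.3167400
  W → negative
Point 4:
  Lat: split at 2 digits → 00° and 47.339′; 0 + 47.339/60 = 0.7889833
  N → positive
  λ: split at 3 digits → 000° and 9.0508′; 0 + 9.0508/60 = 0.1508467
  E → positive
Point 5:
  φ: split at 2 digits → 47° and 1.2366′; 47 + 1.2366/60 = 47.0206100
  S ⇒ negate
  λ: split at 3 digits → 074° and 44.1004′; 74 + 44.1004/60 = 74.7350067
  W ⇒ negate

1. -30.798697, -105.946123
2. -89.134961, 85.377367
3. -54.964105, -0.316740
4. 0.788983, 0.150847
5. -47.020610, -74.735007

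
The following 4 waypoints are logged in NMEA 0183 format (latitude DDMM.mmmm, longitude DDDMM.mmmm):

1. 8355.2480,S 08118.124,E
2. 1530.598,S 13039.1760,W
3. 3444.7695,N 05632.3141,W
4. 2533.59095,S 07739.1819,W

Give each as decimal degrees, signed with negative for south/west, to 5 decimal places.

Point 1:
  Latitude: degrees = first 2 digits = 83, minutes = 55.248; 83 + 55.248/60 = 83.920800
  S → negative
  Lon: degrees = first 3 digits = 81, minutes = 18.124; 81 + 18.124/60 = 81.302067
  E ⇒ keep positive
Point 2:
  Latitude: degrees = first 2 digits = 15, minutes = 30.598; 15 + 30.598/60 = 15.509967
  S → negative
  Longitude: split at 3 digits → 130° and 39.176′; 130 + 39.176/60 = 130.652933
  W → negative
Point 3:
  Lat: split at 2 digits → 34° and 44.7695′; 34 + 44.7695/60 = 34.746158
  N ⇒ keep positive
  Longitude: split at 3 digits → 056° and 32.3141′; 56 + 32.3141/60 = 56.538568
  hemisphere W, so the sign is −
Point 4:
  Latitude: split at 2 digits → 25° and 33.59095′; 25 + 33.59095/60 = 25.559849
  S → negative
  λ: split at 3 digits → 077° and 39.1819′; 77 + 39.1819/60 = 77.653032
  W ⇒ negate

1. -83.92080, 81.30207
2. -15.50997, -130.65293
3. 34.74616, -56.53857
4. -25.55985, -77.65303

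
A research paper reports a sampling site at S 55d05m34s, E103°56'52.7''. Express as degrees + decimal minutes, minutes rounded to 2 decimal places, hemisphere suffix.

55° 5.57′ S, 103° 56.88′ E

Latitude: seconds/60 = 0.56667; minutes = 5 + 0.56667 = 5.5667
Lon: 56 + 52.7/60 = 56.8783′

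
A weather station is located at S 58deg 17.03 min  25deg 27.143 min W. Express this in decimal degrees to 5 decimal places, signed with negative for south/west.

-58.28383, -25.45238

Latitude: 58 + 17.03/60 = 58.283833
S → negative
λ: 27.143′ = 0.452383°; total 25.452383
hemisphere W, so the sign is −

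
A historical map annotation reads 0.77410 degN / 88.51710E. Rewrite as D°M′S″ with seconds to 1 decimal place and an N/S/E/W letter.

0°46′26.8″ N, 88°31′1.6″ E

φ: 0.774100° → 46.44600′; 0.44600 × 60 = 26.760″
λ: whole degrees 88; 31.02600′ → 31′ and 1.560″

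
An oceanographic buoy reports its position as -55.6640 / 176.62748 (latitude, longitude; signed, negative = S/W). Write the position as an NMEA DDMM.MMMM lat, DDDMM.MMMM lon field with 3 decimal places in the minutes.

5539.840,S / 17637.649,E

Latitude is negative → S; |value| = 55.664000
Lat: fractional part 0.664000 → 39.84000 minutes
Longitude: minutes = (176.627480 − 176) × 60 = 37.64880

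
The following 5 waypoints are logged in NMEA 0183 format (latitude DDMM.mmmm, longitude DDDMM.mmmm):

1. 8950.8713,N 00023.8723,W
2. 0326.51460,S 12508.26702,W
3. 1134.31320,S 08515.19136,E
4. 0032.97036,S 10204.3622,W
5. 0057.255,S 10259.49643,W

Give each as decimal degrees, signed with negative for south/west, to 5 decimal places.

1. 89.84786, -0.39787
2. -3.44191, -125.13778
3. -11.57189, 85.25319
4. -0.54951, -102.07270
5. -0.95425, -102.99161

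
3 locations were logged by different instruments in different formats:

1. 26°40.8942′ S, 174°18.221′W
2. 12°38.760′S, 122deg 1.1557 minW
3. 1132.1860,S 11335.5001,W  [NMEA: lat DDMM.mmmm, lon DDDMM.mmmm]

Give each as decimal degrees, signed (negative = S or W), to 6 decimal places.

1. -26.681570, -174.303683
2. -12.646000, -122.019262
3. -11.536433, -113.591668

Point 1:
  Lat: 40.8942′ = 0.681570°; total 26.6815700
  S ⇒ negate
  Lon: 18.221′ = 0.303683°; total 174.3036833
  W → negative
Point 2:
  φ: 12 + 38.76/60 = 12.6460000
  S ⇒ negate
  Longitude: 122 + 1.1557/60 = 122.0192617
  W ⇒ negate
Point 3:
  Latitude: split at 2 digits → 11° and 32.186′; 11 + 32.186/60 = 11.5364333
  S → negative
  Longitude: split at 3 digits → 113° and 35.5001′; 113 + 35.5001/60 = 113.5916683
  W → negative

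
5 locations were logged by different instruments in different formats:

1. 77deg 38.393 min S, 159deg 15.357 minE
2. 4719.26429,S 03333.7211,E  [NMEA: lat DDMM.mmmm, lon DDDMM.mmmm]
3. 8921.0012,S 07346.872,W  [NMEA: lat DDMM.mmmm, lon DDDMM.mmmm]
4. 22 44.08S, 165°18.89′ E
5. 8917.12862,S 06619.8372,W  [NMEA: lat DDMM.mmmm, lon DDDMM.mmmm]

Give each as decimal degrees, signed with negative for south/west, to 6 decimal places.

1. -77.639883, 159.255950
2. -47.321072, 33.562018
3. -89.350020, -73.781200
4. -22.734667, 165.314833
5. -89.285477, -66.330620

Point 1:
  Latitude: 38.393′ = 0.639883°; total 77.6398833
  S → negative
  λ: 159 + 15.357/60 = 159.2559500
  E → positive
Point 2:
  φ: split at 2 digits → 47° and 19.26429′; 47 + 19.26429/60 = 47.3210715
  S ⇒ negate
  λ: degrees = first 3 digits = 33, minutes = 33.7211; 33 + 33.7211/60 = 33.5620183
  E → positive
Point 3:
  Latitude: split at 2 digits → 89° and 21.0012′; 89 + 21.0012/60 = 89.3500200
  S ⇒ negate
  Longitude: split at 3 digits → 073° and 46.872′; 73 + 46.872/60 = 73.7812000
  W ⇒ negate
Point 4:
  Latitude: 44.08′ = 0.734667°; total 22.7346667
  hemisphere S, so the sign is −
  Longitude: 18.89′ = 0.314833°; total 165.3148333
  E ⇒ keep positive
Point 5:
  Latitude: split at 2 digits → 89° and 17.12862′; 89 + 17.12862/60 = 89.2854770
  hemisphere S, so the sign is −
  Longitude: split at 3 digits → 066° and 19.8372′; 66 + 19.8372/60 = 66.3306200
  W → negative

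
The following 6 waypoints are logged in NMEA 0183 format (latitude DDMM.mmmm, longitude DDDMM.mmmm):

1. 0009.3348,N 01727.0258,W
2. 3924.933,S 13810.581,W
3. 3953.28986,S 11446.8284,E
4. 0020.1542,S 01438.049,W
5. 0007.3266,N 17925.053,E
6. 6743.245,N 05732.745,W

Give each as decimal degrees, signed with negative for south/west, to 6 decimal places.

1. 0.155580, -17.450430
2. -39.415550, -138.176350
3. -39.888164, 114.780473
4. -0.335903, -14.634150
5. 0.122110, 179.417550
6. 67.720750, -57.545750

Point 1:
  Latitude: degrees = first 2 digits = 0, minutes = 9.3348; 0 + 9.3348/60 = 0.1555800
  N → positive
  Lon: split at 3 digits → 017° and 27.0258′; 17 + 27.0258/60 = 17.4504300
  W ⇒ negate
Point 2:
  Latitude: degrees = first 2 digits = 39, minutes = 24.933; 39 + 24.933/60 = 39.4155500
  S ⇒ negate
  Longitude: degrees = first 3 digits = 138, minutes = 10.581; 138 + 10.581/60 = 138.1763500
  W → negative
Point 3:
  Latitude: degrees = first 2 digits = 39, minutes = 53.28986; 39 + 53.28986/60 = 39.8881643
  S ⇒ negate
  Lon: degrees = first 3 digits = 114, minutes = 46.8284; 114 + 46.8284/60 = 114.7804733
  E → positive
Point 4:
  Latitude: degrees = first 2 digits = 0, minutes = 20.1542; 0 + 20.1542/60 = 0.3359033
  S → negative
  Lon: degrees = first 3 digits = 14, minutes = 38.049; 14 + 38.049/60 = 14.6341500
  W ⇒ negate
Point 5:
  Latitude: split at 2 digits → 00° and 7.3266′; 0 + 7.3266/60 = 0.1221100
  N → positive
  λ: degrees = first 3 digits = 179, minutes = 25.053; 179 + 25.053/60 = 179.4175500
  E → positive
Point 6:
  Latitude: degrees = first 2 digits = 67, minutes = 43.245; 67 + 43.245/60 = 67.7207500
  N → positive
  Longitude: split at 3 digits → 057° and 32.745′; 57 + 32.745/60 = 57.5457500
  hemisphere W, so the sign is −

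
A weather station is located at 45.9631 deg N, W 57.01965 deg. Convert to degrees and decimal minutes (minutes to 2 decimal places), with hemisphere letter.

Lat: 45° + 0.963100 × 60 = 45° 57.7860′
Lon: fractional part 0.019650 → 1.1790 minutes

45° 57.79′ N, 57° 1.18′ W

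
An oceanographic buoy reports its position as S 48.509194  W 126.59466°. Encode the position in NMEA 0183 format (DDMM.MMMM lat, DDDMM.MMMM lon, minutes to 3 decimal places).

Lat: minutes = (48.509194 − 48) × 60 = 30.55164
λ: minutes = (126.594660 − 126) × 60 = 35.67960

4830.552,S / 12635.680,W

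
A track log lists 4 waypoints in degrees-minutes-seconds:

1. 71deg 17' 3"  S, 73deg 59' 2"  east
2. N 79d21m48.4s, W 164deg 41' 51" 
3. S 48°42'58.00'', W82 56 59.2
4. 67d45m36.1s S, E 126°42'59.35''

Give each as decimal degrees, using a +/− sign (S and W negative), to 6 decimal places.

1. -71.284167, 73.983889
2. 79.363444, -164.697500
3. -48.716111, -82.949778
4. -67.760028, 126.716486

Point 1:
  Latitude: 17′ + 3″ = 17.05000′; 71 + 17.05000/60 = 71.2841667
  hemisphere S, so the sign is −
  Lon: 59′ + 2″ = 59.03333′; 73 + 59.03333/60 = 73.9838889
  E → positive
Point 2:
  Latitude: 79° + 21/60 + 48.4/3600 = 79 + 0.350000 + 0.013444 = 79.3634444
  N → positive
  Longitude: 164° + 41/60 + 51/3600 = 164 + 0.683333 + 0.014167 = 164.6975000
  hemisphere W, so the sign is −
Point 3:
  φ: 42′ + 58″ = 42.96667′; 48 + 42.96667/60 = 48.7161111
  hemisphere S, so the sign is −
  λ: 56′ + 59.2″ = 56.98667′; 82 + 56.98667/60 = 82.9497778
  W ⇒ negate
Point 4:
  φ: 67° + 45/60 + 36.1/3600 = 67 + 0.750000 + 0.010028 = 67.7600278
  S ⇒ negate
  λ: 126 + 42/60 + 59.35/3600 = 126.7164861
  E → positive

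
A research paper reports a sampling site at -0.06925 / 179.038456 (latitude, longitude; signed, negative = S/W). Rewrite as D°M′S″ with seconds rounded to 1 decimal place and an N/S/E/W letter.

0°04′9.3″ S, 179°02′18.4″ E

Latitude is negative → S; |value| = 0.069250
φ: whole degrees 0; 4.15500′ → 4′ and 9.300″
λ: 0.038456 × 60 = 2.30736′ → 2′, remainder × 60 = 18.442″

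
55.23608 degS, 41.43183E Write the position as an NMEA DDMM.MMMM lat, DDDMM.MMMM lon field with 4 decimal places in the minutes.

Latitude: minutes = (55.236080 − 55) × 60 = 14.164800
Longitude: fractional part 0.431830 → 25.909800 minutes

5514.1648,S / 04125.9098,E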